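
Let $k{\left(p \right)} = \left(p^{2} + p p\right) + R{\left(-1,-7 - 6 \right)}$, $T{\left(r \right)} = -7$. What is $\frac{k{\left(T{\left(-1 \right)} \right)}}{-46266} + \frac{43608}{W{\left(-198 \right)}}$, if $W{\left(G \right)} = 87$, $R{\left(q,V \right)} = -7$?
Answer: $\frac{672519937}{1341714} \approx 501.24$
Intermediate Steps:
$k{\left(p \right)} = -7 + 2 p^{2}$ ($k{\left(p \right)} = \left(p^{2} + p p\right) - 7 = \left(p^{2} + p^{2}\right) - 7 = 2 p^{2} - 7 = -7 + 2 p^{2}$)
$\frac{k{\left(T{\left(-1 \right)} \right)}}{-46266} + \frac{43608}{W{\left(-198 \right)}} = \frac{-7 + 2 \left(-7\right)^{2}}{-46266} + \frac{43608}{87} = \left(-7 + 2 \cdot 49\right) \left(- \frac{1}{46266}\right) + 43608 \cdot \frac{1}{87} = \left(-7 + 98\right) \left(- \frac{1}{46266}\right) + \frac{14536}{29} = 91 \left(- \frac{1}{46266}\right) + \frac{14536}{29} = - \frac{91}{46266} + \frac{14536}{29} = \frac{672519937}{1341714}$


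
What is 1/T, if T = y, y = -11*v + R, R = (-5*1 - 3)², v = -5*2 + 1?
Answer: 1/163 ≈ 0.0061350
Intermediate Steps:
v = -9 (v = -10 + 1 = -9)
R = 64 (R = (-5 - 3)² = (-8)² = 64)
y = 163 (y = -11*(-9) + 64 = 99 + 64 = 163)
T = 163
1/T = 1/163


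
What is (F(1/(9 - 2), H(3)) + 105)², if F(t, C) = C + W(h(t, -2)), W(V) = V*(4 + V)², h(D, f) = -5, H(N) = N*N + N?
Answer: 12544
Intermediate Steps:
H(N) = N + N² (H(N) = N² + N = N + N²)
F(t, C) = -5 + C (F(t, C) = C - 5*(4 - 5)² = C - 5*(-1)² = C - 5*1 = C - 5 = -5 + C)
(F(1/(9 - 2), H(3)) + 105)² = ((-5 + 3*(1 + 3)) + 105)² = ((-5 + 3*4) + 105)² = ((-5 + 12) + 105)² = (7 + 105)² = 112² = 12544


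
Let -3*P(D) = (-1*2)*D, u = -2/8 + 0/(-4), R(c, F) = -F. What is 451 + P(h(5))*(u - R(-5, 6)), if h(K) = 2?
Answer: 1376/3 ≈ 458.67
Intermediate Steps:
u = -¼ (u = -2*⅛ + 0*(-¼) = -¼ + 0 = -¼ ≈ -0.25000)
P(D) = 2*D/3 (P(D) = -(-1*2)*D/3 = -(-2)*D/3 = 2*D/3)
451 + P(h(5))*(u - R(-5, 6)) = 451 + ((⅔)*2)*(-¼ - (-1)*6) = 451 + 4*(-¼ - 1*(-6))/3 = 451 + 4*(-¼ + 6)/3 = 451 + (4/3)*(23/4) = 451 + 23/3 = 1376/3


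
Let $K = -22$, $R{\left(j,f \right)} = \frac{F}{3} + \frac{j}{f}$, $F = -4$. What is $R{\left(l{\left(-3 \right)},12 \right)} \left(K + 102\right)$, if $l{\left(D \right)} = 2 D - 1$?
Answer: $- \frac{460}{3} \approx -153.33$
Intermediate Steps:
$l{\left(D \right)} = -1 + 2 D$
$R{\left(j,f \right)} = - \frac{4}{3} + \frac{j}{f}$
$R{\left(l{\left(-3 \right)},12 \right)} \left(K + 102\right) = \left(- \frac{4}{3} + \frac{-1 + 2 \left(-3\right)}{12}\right) \left(-22 + 102\right) = \left(- \frac{4}{3} + \left(-1 - 6\right) \frac{1}{12}\right) 80 = \left(- \frac{4}{3} - \frac{7}{12}\right) 80 = \left(- \frac{23}{12}\right) 80 = - \frac{460}{3}$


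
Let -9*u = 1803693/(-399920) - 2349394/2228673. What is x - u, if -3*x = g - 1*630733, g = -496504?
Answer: 3014083302149701891/8021618155440 ≈ 3.7575e+5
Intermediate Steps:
u = 4959411537869/8021618155440 (u = -(1803693/(-399920) - 2349394/2228673)/9 = -(1803693*(-1/399920) - 2349394*1/2228673)/9 = -(-1803693/399920 - 2349394/2228673)/9 = -1/9*(-4959411537869/891290906160) = 4959411537869/8021618155440 ≈ 0.61826)
x = 1127237/3 (x = -(-496504 - 1*630733)/3 = -(-496504 - 630733)/3 = -1/3*(-1127237) = 1127237/3 ≈ 3.7575e+5)
x - u = 1127237/3 - 1*4959411537869/8021618155440 = 1127237/3 - 4959411537869/8021618155440 = 3014083302149701891/8021618155440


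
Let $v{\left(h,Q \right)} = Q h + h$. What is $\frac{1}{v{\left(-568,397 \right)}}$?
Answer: $- \frac{1}{226064} \approx -4.4235 \cdot 10^{-6}$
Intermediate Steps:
$v{\left(h,Q \right)} = h + Q h$
$\frac{1}{v{\left(-568,397 \right)}} = \frac{1}{\left(-568\right) \left(1 + 397\right)} = \frac{1}{\left(-568\right) 398} = \frac{1}{-226064} = - \frac{1}{226064}$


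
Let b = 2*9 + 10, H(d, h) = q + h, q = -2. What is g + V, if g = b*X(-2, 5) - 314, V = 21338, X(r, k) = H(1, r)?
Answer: 20912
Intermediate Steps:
H(d, h) = -2 + h
X(r, k) = -2 + r
b = 28 (b = 18 + 10 = 28)
g = -426 (g = 28*(-2 - 2) - 314 = 28*(-4) - 314 = -112 - 314 = -426)
g + V = -426 + 21338 = 20912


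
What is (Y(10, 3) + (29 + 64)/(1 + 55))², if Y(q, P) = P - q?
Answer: 89401/3136 ≈ 28.508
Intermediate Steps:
(Y(10, 3) + (29 + 64)/(1 + 55))² = ((3 - 1*10) + (29 + 64)/(1 + 55))² = ((3 - 10) + 93/56)² = (-7 + 93*(1/56))² = (-7 + 93/56)² = (-299/56)² = 89401/3136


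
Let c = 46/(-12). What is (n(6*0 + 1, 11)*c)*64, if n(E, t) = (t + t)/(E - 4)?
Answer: 16192/9 ≈ 1799.1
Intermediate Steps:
n(E, t) = 2*t/(-4 + E) (n(E, t) = (2*t)/(-4 + E) = 2*t/(-4 + E))
c = -23/6 (c = 46*(-1/12) = -23/6 ≈ -3.8333)
(n(6*0 + 1, 11)*c)*64 = ((2*11/(-4 + (6*0 + 1)))*(-23/6))*64 = ((2*11/(-4 + (0 + 1)))*(-23/6))*64 = ((2*11/(-4 + 1))*(-23/6))*64 = ((2*11/(-3))*(-23/6))*64 = ((2*11*(-1/3))*(-23/6))*64 = -22/3*(-23/6)*64 = (253/9)*64 = 16192/9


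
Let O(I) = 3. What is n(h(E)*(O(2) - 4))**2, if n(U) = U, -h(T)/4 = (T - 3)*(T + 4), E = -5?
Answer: 1024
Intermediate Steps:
h(T) = -4*(-3 + T)*(4 + T) (h(T) = -4*(T - 3)*(T + 4) = -4*(-3 + T)*(4 + T))
n(h(E)*(O(2) - 4))**2 = ((48 - 4*(-5) - 4*(-5)**2)*(3 - 4))**2 = ((48 + 20 - 4*25)*(-1))**2 = ((48 + 20 - 100)*(-1))**2 = (-32*(-1))**2 = 32**2 = 1024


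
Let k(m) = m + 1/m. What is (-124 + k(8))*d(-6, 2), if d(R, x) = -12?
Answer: 2781/2 ≈ 1390.5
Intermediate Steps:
(-124 + k(8))*d(-6, 2) = (-124 + (8 + 1/8))*(-12) = (-124 + (8 + ⅛))*(-12) = (-124 + 65/8)*(-12) = -927/8*(-12) = 2781/2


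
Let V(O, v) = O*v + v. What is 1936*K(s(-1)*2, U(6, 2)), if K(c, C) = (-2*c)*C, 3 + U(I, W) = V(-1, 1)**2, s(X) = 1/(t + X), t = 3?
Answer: 11616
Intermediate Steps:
V(O, v) = v + O*v
s(X) = 1/(3 + X)
U(I, W) = -3 (U(I, W) = -3 + (1*(1 - 1))**2 = -3 + (1*0)**2 = -3 + 0**2 = -3 + 0 = -3)
K(c, C) = -2*C*c
1936*K(s(-1)*2, U(6, 2)) = 1936*(-2*(-3)*2/(3 - 1)) = 1936*(-2*(-3)*2/2) = 1936*(-2*(-3)*(1/2)*2) = 1936*(-2*(-3)*1) = 1936*6 = 11616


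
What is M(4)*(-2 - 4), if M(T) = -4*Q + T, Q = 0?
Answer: -24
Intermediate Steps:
M(T) = T (M(T) = -4*0 + T = 0 + T = T)
M(4)*(-2 - 4) = 4*(-2 - 4) = 4*(-6) = -24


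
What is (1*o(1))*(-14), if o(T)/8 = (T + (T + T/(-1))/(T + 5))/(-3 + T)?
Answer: 56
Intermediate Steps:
o(T) = 8*T/(-3 + T) (o(T) = 8*((T + (T + T/(-1))/(T + 5))/(-3 + T)) = 8*((T + (T + T*(-1))/(5 + T))/(-3 + T)) = 8*((T + (T - T)/(5 + T))/(-3 + T)) = 8*((T + 0/(5 + T))/(-3 + T)) = 8*((T + 0)/(-3 + T)) = 8*(T/(-3 + T)) = 8*T/(-3 + T))
(1*o(1))*(-14) = (1*(8*1/(-3 + 1)))*(-14) = (1*(8*1/(-2)))*(-14) = (1*(8*1*(-½)))*(-14) = (1*(-4))*(-14) = -4*(-14) = 56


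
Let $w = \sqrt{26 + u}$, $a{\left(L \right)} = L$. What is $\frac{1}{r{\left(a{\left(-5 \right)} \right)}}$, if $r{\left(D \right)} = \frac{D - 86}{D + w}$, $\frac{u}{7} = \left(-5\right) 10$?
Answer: $\frac{5}{91} - \frac{18 i}{91} \approx 0.054945 - 0.1978 i$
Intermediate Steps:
$u = -350$ ($u = 7 \left(\left(-5\right) 10\right) = 7 \left(-50\right) = -350$)
$w = 18 i$ ($w = \sqrt{26 - 350} = \sqrt{-324} = 18 i \approx 18.0 i$)
$r{\left(D \right)} = \frac{-86 + D}{D + 18 i}$ ($r{\left(D \right)} = \frac{D - 86}{D + 18 i} = \frac{-86 + D}{D + 18 i}$)
$\frac{1}{r{\left(a{\left(-5 \right)} \right)}} = \frac{1}{\frac{1}{-5 + 18 i} \left(-86 - 5\right)} = \frac{1}{\frac{-5 - 18 i}{349} \left(-91\right)} = \frac{1}{\left(- \frac{91}{349}\right) \left(-5 - 18 i\right)} = \frac{5}{91} - \frac{18 i}{91}$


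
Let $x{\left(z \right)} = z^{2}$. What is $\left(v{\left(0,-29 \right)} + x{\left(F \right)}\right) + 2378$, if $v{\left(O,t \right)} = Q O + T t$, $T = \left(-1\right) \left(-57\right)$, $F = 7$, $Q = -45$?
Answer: $774$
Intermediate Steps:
$T = 57$
$v{\left(O,t \right)} = - 45 O + 57 t$
$\left(v{\left(0,-29 \right)} + x{\left(F \right)}\right) + 2378 = \left(\left(\left(-45\right) 0 + 57 \left(-29\right)\right) + 7^{2}\right) + 2378 = \left(\left(0 - 1653\right) + 49\right) + 2378 = \left(-1653 + 49\right) + 2378 = -1604 + 2378 = 774$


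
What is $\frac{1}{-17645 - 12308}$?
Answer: $- \frac{1}{29953} \approx -3.3386 \cdot 10^{-5}$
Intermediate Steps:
$\frac{1}{-17645 - 12308} = \frac{1}{-29953} = - \frac{1}{29953}$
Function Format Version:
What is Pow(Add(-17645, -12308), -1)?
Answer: Rational(-1, 29953) ≈ -3.3386e-5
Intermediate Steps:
Pow(Add(-17645, -12308), -1) = Pow(-29953, -1) = Rational(-1, 29953)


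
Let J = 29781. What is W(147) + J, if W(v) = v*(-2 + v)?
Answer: 51096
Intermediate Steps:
W(147) + J = 147*(-2 + 147) + 29781 = 147*145 + 29781 = 21315 + 29781 = 51096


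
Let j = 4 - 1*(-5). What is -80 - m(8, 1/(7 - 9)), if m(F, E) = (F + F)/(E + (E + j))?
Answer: -82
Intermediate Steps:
j = 9 (j = 4 + 5 = 9)
m(F, E) = 2*F/(9 + 2*E) (m(F, E) = (F + F)/(E + (E + 9)) = (2*F)/(E + (9 + E)) = (2*F)/(9 + 2*E) = 2*F/(9 + 2*E))
-80 - m(8, 1/(7 - 9)) = -80 - 2*8/(9 + 2/(7 - 9)) = -80 - 2*8/(9 + 2/(-2)) = -80 - 2*8/(9 + 2*(-1/2)) = -80 - 2*8/(9 - 1) = -80 - 2*8/8 = -80 - 1*2 = -80 - 2 = -82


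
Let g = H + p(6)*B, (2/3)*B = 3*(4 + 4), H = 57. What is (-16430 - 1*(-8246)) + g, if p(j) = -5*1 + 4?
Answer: -8163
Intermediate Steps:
B = 36 (B = 3*(3*(4 + 4))/2 = 3*(3*8)/2 = (3/2)*24 = 36)
p(j) = -1 (p(j) = -5 + 4 = -1)
g = 21 (g = 57 - 1*36 = 57 - 36 = 21)
(-16430 - 1*(-8246)) + g = (-16430 - 1*(-8246)) + 21 = (-16430 + 8246) + 21 = -8184 + 21 = -8163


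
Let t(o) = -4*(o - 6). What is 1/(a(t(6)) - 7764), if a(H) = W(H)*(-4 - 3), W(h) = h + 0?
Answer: -1/7764 ≈ -0.00012880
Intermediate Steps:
W(h) = h
t(o) = 24 - 4*o (t(o) = -4*(-6 + o) = 24 - 4*o)
a(H) = -7*H (a(H) = H*(-4 - 3) = H*(-7) = -7*H)
1/(a(t(6)) - 7764) = 1/(-7*(24 - 4*6) - 7764) = 1/(-7*(24 - 24) - 7764) = 1/(-7*0 - 7764) = 1/(0 - 7764) = 1/(-7764) = -1/7764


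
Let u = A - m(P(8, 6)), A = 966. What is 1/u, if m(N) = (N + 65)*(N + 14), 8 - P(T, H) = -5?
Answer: -1/1140 ≈ -0.00087719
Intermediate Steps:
P(T, H) = 13 (P(T, H) = 8 - 1*(-5) = 8 + 5 = 13)
m(N) = (14 + N)*(65 + N) (m(N) = (65 + N)*(14 + N) = (14 + N)*(65 + N))
u = -1140 (u = 966 - (910 + 13**2 + 79*13) = 966 - (910 + 169 + 1027) = 966 - 1*2106 = 966 - 2106 = -1140)
1/u = 1/(-1140) = -1/1140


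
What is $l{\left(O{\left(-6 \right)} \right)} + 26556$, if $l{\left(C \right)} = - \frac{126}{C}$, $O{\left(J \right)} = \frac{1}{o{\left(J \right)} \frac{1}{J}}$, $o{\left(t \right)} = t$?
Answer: $26430$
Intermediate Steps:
$O{\left(J \right)} = 1$ ($O{\left(J \right)} = \frac{1}{J \frac{1}{J}} = 1^{-1} = 1$)
$l{\left(O{\left(-6 \right)} \right)} + 26556 = - \frac{126}{1} + 26556 = \left(-126\right) 1 + 26556 = -126 + 26556 = 26430$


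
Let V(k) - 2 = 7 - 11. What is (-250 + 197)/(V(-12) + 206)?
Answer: -53/204 ≈ -0.25980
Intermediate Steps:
V(k) = -2 (V(k) = 2 + (7 - 11) = 2 - 4 = -2)
(-250 + 197)/(V(-12) + 206) = (-250 + 197)/(-2 + 206) = -53/204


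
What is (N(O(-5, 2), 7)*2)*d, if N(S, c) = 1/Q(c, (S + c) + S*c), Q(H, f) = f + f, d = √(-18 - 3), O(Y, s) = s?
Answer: I*√21/23 ≈ 0.19924*I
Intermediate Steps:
d = I*√21 (d = √(-21) = I*√21 ≈ 4.5826*I)
Q(H, f) = 2*f
N(S, c) = 1/(2*S + 2*c + 2*S*c) (N(S, c) = 1/(2*((S + c) + S*c)) = 1/(2*(S + c + S*c)) = 1/(2*S + 2*c + 2*S*c))
(N(O(-5, 2), 7)*2)*d = ((1/(2*(2 + 7 + 2*7)))*2)*(I*√21) = ((1/(2*(2 + 7 + 14)))*2)*(I*√21) = (((½)/23)*2)*(I*√21) = (((½)*(1/23))*2)*(I*√21) = ((1/46)*2)*(I*√21) = (I*√21)/23 = I*√21/23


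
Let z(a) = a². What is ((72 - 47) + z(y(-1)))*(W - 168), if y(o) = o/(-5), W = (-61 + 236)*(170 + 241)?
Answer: 44919882/25 ≈ 1.7968e+6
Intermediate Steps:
W = 71925 (W = 175*411 = 71925)
y(o) = -o/5 (y(o) = o*(-⅕) = -o/5)
((72 - 47) + z(y(-1)))*(W - 168) = ((72 - 47) + (-⅕*(-1))²)*(71925 - 168) = (25 + (⅕)²)*71757 = (25 + 1/25)*71757 = (626/25)*71757 = 44919882/25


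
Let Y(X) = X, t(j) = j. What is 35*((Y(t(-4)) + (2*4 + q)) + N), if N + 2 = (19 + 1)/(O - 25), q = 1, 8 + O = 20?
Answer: 665/13 ≈ 51.154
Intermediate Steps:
O = 12 (O = -8 + 20 = 12)
N = -46/13 (N = -2 + (19 + 1)/(12 - 25) = -2 + 20/(-13) = -2 + 20*(-1/13) = -2 - 20/13 = -46/13 ≈ -3.5385)
35*((Y(t(-4)) + (2*4 + q)) + N) = 35*((-4 + (2*4 + 1)) - 46/13) = 35*((-4 + (8 + 1)) - 46/13) = 35*((-4 + 9) - 46/13) = 35*(5 - 46/13) = 35*(19/13) = 665/13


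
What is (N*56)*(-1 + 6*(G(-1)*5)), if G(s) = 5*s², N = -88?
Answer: -734272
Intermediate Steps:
(N*56)*(-1 + 6*(G(-1)*5)) = (-88*56)*(-1 + 6*((5*(-1)²)*5)) = -4928*(-1 + 6*((5*1)*5)) = -4928*(-1 + 6*(5*5)) = -4928*(-1 + 6*25) = -4928*(-1 + 150) = -4928*149 = -734272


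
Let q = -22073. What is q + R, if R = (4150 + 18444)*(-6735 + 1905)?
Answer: -109151093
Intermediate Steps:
R = -109129020 (R = 22594*(-4830) = -109129020)
q + R = -22073 - 109129020 = -109151093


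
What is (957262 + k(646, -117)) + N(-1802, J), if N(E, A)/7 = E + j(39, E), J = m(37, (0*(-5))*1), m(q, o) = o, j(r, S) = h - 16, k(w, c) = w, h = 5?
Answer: 945217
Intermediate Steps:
j(r, S) = -11 (j(r, S) = 5 - 16 = -11)
J = 0 (J = (0*(-5))*1 = 0*1 = 0)
N(E, A) = -77 + 7*E (N(E, A) = 7*(E - 11) = 7*(-11 + E) = -77 + 7*E)
(957262 + k(646, -117)) + N(-1802, J) = (957262 + 646) + (-77 + 7*(-1802)) = 957908 + (-77 - 12614) = 957908 - 12691 = 945217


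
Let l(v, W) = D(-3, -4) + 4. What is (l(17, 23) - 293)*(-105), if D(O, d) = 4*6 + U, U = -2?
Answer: 28035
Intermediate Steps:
D(O, d) = 22 (D(O, d) = 4*6 - 2 = 24 - 2 = 22)
l(v, W) = 26 (l(v, W) = 22 + 4 = 26)
(l(17, 23) - 293)*(-105) = (26 - 293)*(-105) = -267*(-105) = 28035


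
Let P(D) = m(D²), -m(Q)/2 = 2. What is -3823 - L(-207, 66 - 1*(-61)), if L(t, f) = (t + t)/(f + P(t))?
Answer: -156605/41 ≈ -3819.6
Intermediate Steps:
m(Q) = -4 (m(Q) = -2*2 = -4)
P(D) = -4
L(t, f) = 2*t/(-4 + f) (L(t, f) = (t + t)/(f - 4) = (2*t)/(-4 + f) = 2*t/(-4 + f))
-3823 - L(-207, 66 - 1*(-61)) = -3823 - 2*(-207)/(-4 + (66 - 1*(-61))) = -3823 - 2*(-207)/(-4 + (66 + 61)) = -3823 - 2*(-207)/(-4 + 127) = -3823 - 2*(-207)/123 = -3823 - 1*(-138/41) = -3823 + 138/41 = -156605/41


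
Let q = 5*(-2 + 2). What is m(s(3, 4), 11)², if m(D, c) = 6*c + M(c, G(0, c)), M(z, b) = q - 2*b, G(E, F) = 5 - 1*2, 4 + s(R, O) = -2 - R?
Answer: 3600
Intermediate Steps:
s(R, O) = -6 - R (s(R, O) = -4 + (-2 - R) = -6 - R)
G(E, F) = 3 (G(E, F) = 5 - 2 = 3)
q = 0 (q = 5*0 = 0)
M(z, b) = -2*b (M(z, b) = 0 - 2*b = -2*b)
m(D, c) = -6 + 6*c (m(D, c) = 6*c - 2*3 = 6*c - 6 = -6 + 6*c)
m(s(3, 4), 11)² = (-6 + 6*11)² = (-6 + 66)² = 60² = 3600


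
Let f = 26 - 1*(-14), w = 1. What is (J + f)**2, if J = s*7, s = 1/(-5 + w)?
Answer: 23409/16 ≈ 1463.1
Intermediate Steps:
f = 40 (f = 26 + 14 = 40)
s = -1/4 (s = 1/(-5 + 1) = 1/(-4) = -1/4 ≈ -0.25000)
J = -7/4 (J = -1/4*7 = -7/4 ≈ -1.7500)
(J + f)**2 = (-7/4 + 40)**2 = (153/4)**2 = 23409/16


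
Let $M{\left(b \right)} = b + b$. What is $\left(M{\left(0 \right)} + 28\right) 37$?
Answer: $1036$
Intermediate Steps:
$M{\left(b \right)} = 2 b$
$\left(M{\left(0 \right)} + 28\right) 37 = \left(2 \cdot 0 + 28\right) 37 = \left(0 + 28\right) 37 = 28 \cdot 37 = 1036$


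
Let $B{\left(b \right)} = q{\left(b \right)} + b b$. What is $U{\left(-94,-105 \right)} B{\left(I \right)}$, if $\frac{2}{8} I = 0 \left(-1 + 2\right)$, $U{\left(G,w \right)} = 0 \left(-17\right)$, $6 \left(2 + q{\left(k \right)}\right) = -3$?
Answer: $0$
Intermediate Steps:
$q{\left(k \right)} = - \frac{5}{2}$ ($q{\left(k \right)} = -2 + \frac{1}{6} \left(-3\right) = -2 - \frac{1}{2} = - \frac{5}{2}$)
$U{\left(G,w \right)} = 0$
$I = 0$ ($I = 4 \cdot 0 \left(-1 + 2\right) = 4 \cdot 0 \cdot 1 = 4 \cdot 0 = 0$)
$B{\left(b \right)} = - \frac{5}{2} + b^{2}$ ($B{\left(b \right)} = - \frac{5}{2} + b b = - \frac{5}{2} + b^{2}$)
$U{\left(-94,-105 \right)} B{\left(I \right)} = 0 \left(- \frac{5}{2} + 0^{2}\right) = 0 \left(- \frac{5}{2} + 0\right) = 0 \left(- \frac{5}{2}\right) = 0$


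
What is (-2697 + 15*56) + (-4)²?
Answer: -1841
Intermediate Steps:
(-2697 + 15*56) + (-4)² = (-2697 + 840) + 16 = -1857 + 16 = -1841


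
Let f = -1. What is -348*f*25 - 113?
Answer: 8587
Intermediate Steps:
-348*f*25 - 113 = -(-348)*25 - 113 = -348*(-25) - 113 = 8700 - 113 = 8587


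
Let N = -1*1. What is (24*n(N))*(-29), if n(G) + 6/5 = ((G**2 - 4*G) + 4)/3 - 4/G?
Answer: -20184/5 ≈ -4036.8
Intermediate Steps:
N = -1
n(G) = 2/15 - 4/G - 4*G/3 + G**2/3 (n(G) = -6/5 + (((G**2 - 4*G) + 4)/3 - 4/G) = -6/5 + ((4 + G**2 - 4*G)*(1/3) - 4/G) = -6/5 + ((4/3 - 4*G/3 + G**2/3) - 4/G) = -6/5 + (4/3 - 4/G - 4*G/3 + G**2/3) = 2/15 - 4/G - 4*G/3 + G**2/3)
(24*n(N))*(-29) = (24*((1/15)*(-60 - (2 - 20*(-1) + 5*(-1)**2))/(-1)))*(-29) = (24*((1/15)*(-1)*(-60 - (2 + 20 + 5*1))))*(-29) = (24*((1/15)*(-1)*(-60 - (2 + 20 + 5))))*(-29) = (24*((1/15)*(-1)*(-60 - 1*27)))*(-29) = (24*((1/15)*(-1)*(-60 - 27)))*(-29) = (24*((1/15)*(-1)*(-87)))*(-29) = (24*(29/5))*(-29) = (696/5)*(-29) = -20184/5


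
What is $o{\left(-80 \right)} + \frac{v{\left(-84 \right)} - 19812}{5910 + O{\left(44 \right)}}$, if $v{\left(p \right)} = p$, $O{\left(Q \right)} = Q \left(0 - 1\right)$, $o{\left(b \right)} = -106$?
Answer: $- \frac{320846}{2933} \approx -109.39$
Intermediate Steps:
$O{\left(Q \right)} = - Q$ ($O{\left(Q \right)} = Q \left(-1\right) = - Q$)
$o{\left(-80 \right)} + \frac{v{\left(-84 \right)} - 19812}{5910 + O{\left(44 \right)}} = -106 + \frac{-84 - 19812}{5910 - 44} = -106 - \frac{19896}{5910 - 44} = -106 - \frac{19896}{5866} = -106 - \frac{9948}{2933} = - \frac{320846}{2933}$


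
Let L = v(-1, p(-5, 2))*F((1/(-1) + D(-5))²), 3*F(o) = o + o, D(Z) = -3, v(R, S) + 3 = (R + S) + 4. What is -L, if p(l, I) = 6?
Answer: -64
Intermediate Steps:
v(R, S) = 1 + R + S (v(R, S) = -3 + ((R + S) + 4) = -3 + (4 + R + S) = 1 + R + S)
F(o) = 2*o/3 (F(o) = (o + o)/3 = (2*o)/3 = 2*o/3)
L = 64 (L = (1 - 1 + 6)*(2*(1/(-1) - 3)²/3) = 6*(2*(-1 - 3)²/3) = 6*((⅔)*(-4)²) = 6*((⅔)*16) = 6*(32/3) = 64)
-L = -1*64 = -64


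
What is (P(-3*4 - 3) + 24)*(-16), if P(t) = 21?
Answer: -720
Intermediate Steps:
(P(-3*4 - 3) + 24)*(-16) = (21 + 24)*(-16) = 45*(-16) = -720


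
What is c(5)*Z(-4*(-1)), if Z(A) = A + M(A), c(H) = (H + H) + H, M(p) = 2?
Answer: 90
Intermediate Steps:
c(H) = 3*H (c(H) = 2*H + H = 3*H)
Z(A) = 2 + A (Z(A) = A + 2 = 2 + A)
c(5)*Z(-4*(-1)) = (3*5)*(2 - 4*(-1)) = 15*(2 + 4) = 15*6 = 90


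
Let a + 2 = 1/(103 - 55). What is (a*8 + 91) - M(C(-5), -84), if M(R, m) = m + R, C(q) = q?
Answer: 985/6 ≈ 164.17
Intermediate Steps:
a = -95/48 (a = -2 + 1/(103 - 55) = -2 + 1/48 = -95/48 ≈ -1.9792)
M(R, m) = R + m
(a*8 + 91) - M(C(-5), -84) = (-95/48*8 + 91) - (-5 - 84) = (-95/6 + 91) - 1*(-89) = 451/6 + 89 = 985/6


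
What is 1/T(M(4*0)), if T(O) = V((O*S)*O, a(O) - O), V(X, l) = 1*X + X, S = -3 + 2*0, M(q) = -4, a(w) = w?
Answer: -1/96 ≈ -0.010417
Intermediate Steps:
S = -3 (S = -3 + 0 = -3)
V(X, l) = 2*X (V(X, l) = X + X = 2*X)
T(O) = -6*O² (T(O) = 2*((O*(-3))*O) = 2*((-3*O)*O) = 2*(-3*O²) = -6*O²)
1/T(M(4*0)) = 1/(-6*(-4)²) = 1/(-6*16) = 1/(-96) = -1/96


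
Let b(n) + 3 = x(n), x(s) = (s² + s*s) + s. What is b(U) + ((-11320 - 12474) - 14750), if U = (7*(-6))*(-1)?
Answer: -34977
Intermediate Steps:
x(s) = s + 2*s² (x(s) = (s² + s²) + s = 2*s² + s = s + 2*s²)
U = 42 (U = -42*(-1) = 42)
b(n) = -3 + n*(1 + 2*n)
b(U) + ((-11320 - 12474) - 14750) = (-3 + 42*(1 + 2*42)) + ((-11320 - 12474) - 14750) = (-3 + 42*(1 + 84)) + (-23794 - 14750) = (-3 + 42*85) - 38544 = (-3 + 3570) - 38544 = 3567 - 38544 = -34977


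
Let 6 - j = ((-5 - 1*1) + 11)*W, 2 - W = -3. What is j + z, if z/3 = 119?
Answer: 338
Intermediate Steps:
z = 357 (z = 3*119 = 357)
W = 5 (W = 2 - 1*(-3) = 2 + 3 = 5)
j = -19 (j = 6 - ((-5 - 1*1) + 11)*5 = 6 - ((-5 - 1) + 11)*5 = 6 - (-6 + 11)*5 = 6 - 5*5 = 6 - 1*25 = 6 - 25 = -19)
j + z = -19 + 357 = 338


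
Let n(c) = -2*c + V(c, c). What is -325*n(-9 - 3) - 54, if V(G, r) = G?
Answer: -3954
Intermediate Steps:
n(c) = -c (n(c) = -2*c + c = -c)
-325*n(-9 - 3) - 54 = -(-325)*(-9 - 3) - 54 = -(-325)*(-12) - 54 = -325*12 - 54 = -3900 - 54 = -3954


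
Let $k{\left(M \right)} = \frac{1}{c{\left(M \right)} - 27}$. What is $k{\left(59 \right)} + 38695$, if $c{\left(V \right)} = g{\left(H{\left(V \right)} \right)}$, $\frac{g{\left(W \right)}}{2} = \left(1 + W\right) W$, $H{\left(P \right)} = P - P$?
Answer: $\frac{1044764}{27} \approx 38695.0$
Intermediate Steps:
$H{\left(P \right)} = 0$
$g{\left(W \right)} = 2 W \left(1 + W\right)$ ($g{\left(W \right)} = 2 \left(1 + W\right) W = 2 W \left(1 + W\right)$)
$c{\left(V \right)} = 0$ ($c{\left(V \right)} = 2 \cdot 0 \left(1 + 0\right) = 2 \cdot 0 \cdot 1 = 0$)
$k{\left(M \right)} = - \frac{1}{27}$ ($k{\left(M \right)} = \frac{1}{0 - 27} = \frac{1}{-27} = - \frac{1}{27}$)
$k{\left(59 \right)} + 38695 = - \frac{1}{27} + 38695 = \frac{1044764}{27}$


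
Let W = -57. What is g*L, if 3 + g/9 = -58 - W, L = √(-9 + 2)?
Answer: -36*I*√7 ≈ -95.247*I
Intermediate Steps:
L = I*√7 (L = √(-7) = I*√7 ≈ 2.6458*I)
g = -36 (g = -27 + 9*(-58 - 1*(-57)) = -27 + 9*(-58 + 57) = -27 + 9*(-1) = -27 - 9 = -36)
g*L = -36*I*√7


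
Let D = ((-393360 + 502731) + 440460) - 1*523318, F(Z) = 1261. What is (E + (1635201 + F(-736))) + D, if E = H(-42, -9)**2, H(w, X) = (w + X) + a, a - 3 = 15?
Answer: 1664064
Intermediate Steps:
a = 18 (a = 3 + 15 = 18)
D = 26513 (D = (109371 + 440460) - 523318 = 549831 - 523318 = 26513)
H(w, X) = 18 + X + w (H(w, X) = (w + X) + 18 = (X + w) + 18 = 18 + X + w)
E = 1089 (E = (18 - 9 - 42)**2 = (-33)**2 = 1089)
(E + (1635201 + F(-736))) + D = (1089 + (1635201 + 1261)) + 26513 = (1089 + 1636462) + 26513 = 1637551 + 26513 = 1664064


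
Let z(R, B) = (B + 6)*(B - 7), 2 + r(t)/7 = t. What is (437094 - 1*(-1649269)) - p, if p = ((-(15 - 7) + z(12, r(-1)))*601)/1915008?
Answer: 998850397073/478752 ≈ 2.0864e+6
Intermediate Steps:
r(t) = -14 + 7*t
z(R, B) = (-7 + B)*(6 + B) (z(R, B) = (6 + B)*(-7 + B) = (-7 + B)*(6 + B))
p = 61903/478752 (p = ((-(15 - 7) + (-42 + (-14 + 7*(-1))**2 - (-14 + 7*(-1))))*601)/1915008 = ((-1*8 + (-42 + (-14 - 7)**2 - (-14 - 7)))*601)*(1/1915008) = ((-8 + (-42 + (-21)**2 - 1*(-21)))*601)*(1/1915008) = ((-8 + (-42 + 441 + 21))*601)*(1/1915008) = ((-8 + 420)*601)*(1/1915008) = (412*601)*(1/1915008) = 247612*(1/1915008) = 61903/478752 ≈ 0.12930)
(437094 - 1*(-1649269)) - p = (437094 - 1*(-1649269)) - 1*61903/478752 = (437094 + 1649269) - 61903/478752 = 2086363 - 61903/478752 = 998850397073/478752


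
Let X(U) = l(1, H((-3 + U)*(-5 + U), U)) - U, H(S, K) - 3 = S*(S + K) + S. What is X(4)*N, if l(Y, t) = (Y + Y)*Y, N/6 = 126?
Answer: -1512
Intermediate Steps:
N = 756 (N = 6*126 = 756)
H(S, K) = 3 + S + S*(K + S) (H(S, K) = 3 + (S*(S + K) + S) = 3 + (S*(K + S) + S) = 3 + (S + S*(K + S)) = 3 + S + S*(K + S))
l(Y, t) = 2*Y**2 (l(Y, t) = (2*Y)*Y = 2*Y**2)
X(U) = 2 - U (X(U) = 2*1**2 - U = 2*1 - U = 2 - U)
X(4)*N = (2 - 1*4)*756 = (2 - 4)*756 = -2*756 = -1512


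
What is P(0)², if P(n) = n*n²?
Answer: 0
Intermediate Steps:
P(n) = n³
P(0)² = (0³)² = 0² = 0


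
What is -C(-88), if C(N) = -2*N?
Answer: -176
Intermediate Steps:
-C(-88) = -(-2)*(-88) = -1*176 = -176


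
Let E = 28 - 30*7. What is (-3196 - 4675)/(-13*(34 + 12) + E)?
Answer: 7871/780 ≈ 10.091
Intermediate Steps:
E = -182 (E = 28 - 210 = -182)
(-3196 - 4675)/(-13*(34 + 12) + E) = (-3196 - 4675)/(-13*(34 + 12) - 182) = -7871/(-13*46 - 182) = -7871/(-598 - 182) = -7871/(-780) = -7871*(-1/780) = 7871/780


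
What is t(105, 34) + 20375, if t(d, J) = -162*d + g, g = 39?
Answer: 3404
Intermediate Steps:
t(d, J) = 39 - 162*d (t(d, J) = -162*d + 39 = 39 - 162*d)
t(105, 34) + 20375 = (39 - 162*105) + 20375 = (39 - 17010) + 20375 = -16971 + 20375 = 3404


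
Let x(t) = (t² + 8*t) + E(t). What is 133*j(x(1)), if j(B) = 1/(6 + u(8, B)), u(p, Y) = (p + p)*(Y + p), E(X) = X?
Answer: 19/42 ≈ 0.45238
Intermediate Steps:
u(p, Y) = 2*p*(Y + p) (u(p, Y) = (2*p)*(Y + p) = 2*p*(Y + p))
x(t) = t² + 9*t (x(t) = (t² + 8*t) + t = t² + 9*t)
j(B) = 1/(134 + 16*B) (j(B) = 1/(6 + 2*8*(B + 8)) = 1/(6 + 2*8*(8 + B)) = 1/(6 + (128 + 16*B)) = 1/(134 + 16*B))
133*j(x(1)) = 133*(1/(2*(67 + 8*(1*(9 + 1))))) = 133*(1/(2*(67 + 8*(1*10)))) = 133*(1/(2*(67 + 8*10))) = 133*(1/(2*(67 + 80))) = 133*((½)/147) = 133*((½)*(1/147)) = 133*(1/294) = 19/42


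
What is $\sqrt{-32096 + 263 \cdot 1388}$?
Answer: $2 \sqrt{83237} \approx 577.02$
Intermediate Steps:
$\sqrt{-32096 + 263 \cdot 1388} = \sqrt{-32096 + 365044} = \sqrt{332948} = 2 \sqrt{83237}$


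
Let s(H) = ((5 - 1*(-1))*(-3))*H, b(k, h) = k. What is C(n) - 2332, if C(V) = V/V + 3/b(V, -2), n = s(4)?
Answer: -55945/24 ≈ -2331.0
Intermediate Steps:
s(H) = -18*H (s(H) = ((5 + 1)*(-3))*H = (6*(-3))*H = -18*H)
n = -72 (n = -18*4 = -72)
C(V) = 1 + 3/V (C(V) = V/V + 3/V = 1 + 3/V)
C(n) - 2332 = (3 - 72)/(-72) - 2332 = -1/72*(-69) - 2332 = 23/24 - 2332 = -55945/24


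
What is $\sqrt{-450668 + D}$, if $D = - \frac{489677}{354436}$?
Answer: $\frac{5 i \sqrt{566152861209253}}{177218} \approx 671.32 i$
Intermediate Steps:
$D = - \frac{489677}{354436}$ ($D = \left(-489677\right) \frac{1}{354436} = - \frac{489677}{354436} \approx -1.3816$)
$\sqrt{-450668 + D} = \sqrt{-450668 - \frac{489677}{354436}} = \sqrt{- \frac{159733452925}{354436}} = \frac{5 i \sqrt{566152861209253}}{177218}$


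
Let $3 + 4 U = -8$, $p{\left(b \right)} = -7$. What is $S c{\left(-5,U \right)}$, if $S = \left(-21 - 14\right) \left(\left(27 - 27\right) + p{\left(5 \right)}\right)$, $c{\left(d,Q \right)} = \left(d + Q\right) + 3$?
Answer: $- \frac{4655}{4} \approx -1163.8$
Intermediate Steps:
$U = - \frac{11}{4}$ ($U = - \frac{3}{4} + \frac{1}{4} \left(-8\right) = - \frac{3}{4} - 2 = - \frac{11}{4} \approx -2.75$)
$c{\left(d,Q \right)} = 3 + Q + d$ ($c{\left(d,Q \right)} = \left(Q + d\right) + 3 = 3 + Q + d$)
$S = 245$ ($S = \left(-21 - 14\right) \left(\left(27 - 27\right) - 7\right) = - 35 \left(\left(27 - 27\right) - 7\right) = - 35 \left(0 - 7\right) = \left(-35\right) \left(-7\right) = 245$)
$S c{\left(-5,U \right)} = 245 \left(3 - \frac{11}{4} - 5\right) = 245 \left(- \frac{19}{4}\right) = - \frac{4655}{4}$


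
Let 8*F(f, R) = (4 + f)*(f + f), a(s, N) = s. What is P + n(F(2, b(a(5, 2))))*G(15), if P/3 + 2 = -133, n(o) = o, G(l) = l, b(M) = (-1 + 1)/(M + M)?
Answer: -360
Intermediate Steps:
b(M) = 0 (b(M) = 0/((2*M)) = 0*(1/(2*M)) = 0)
F(f, R) = f*(4 + f)/4 (F(f, R) = ((4 + f)*(f + f))/8 = ((4 + f)*(2*f))/8 = (2*f*(4 + f))/8 = f*(4 + f)/4)
P = -405 (P = -6 + 3*(-133) = -6 - 399 = -405)
P + n(F(2, b(a(5, 2))))*G(15) = -405 + ((1/4)*2*(4 + 2))*15 = -405 + ((1/4)*2*6)*15 = -405 + 3*15 = -405 + 45 = -360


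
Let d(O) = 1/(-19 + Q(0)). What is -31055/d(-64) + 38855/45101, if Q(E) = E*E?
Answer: 26611658400/45101 ≈ 5.9005e+5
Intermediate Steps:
Q(E) = E²
d(O) = -1/19 (d(O) = 1/(-19 + 0²) = 1/(-19 + 0) = 1/(-19) = -1/19)
-31055/d(-64) + 38855/45101 = -31055/(-1/19) + 38855/45101 = -31055*(-19) + 38855*(1/45101) = 590045 + 38855/45101 = 26611658400/45101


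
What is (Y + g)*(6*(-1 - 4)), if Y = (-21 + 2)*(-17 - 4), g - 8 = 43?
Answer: -13500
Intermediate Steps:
g = 51 (g = 8 + 43 = 51)
Y = 399 (Y = -19*(-21) = 399)
(Y + g)*(6*(-1 - 4)) = (399 + 51)*(6*(-1 - 4)) = 450*(6*(-5)) = 450*(-30) = -13500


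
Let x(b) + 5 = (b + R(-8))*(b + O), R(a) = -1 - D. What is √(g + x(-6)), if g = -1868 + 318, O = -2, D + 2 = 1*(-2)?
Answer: I*√1531 ≈ 39.128*I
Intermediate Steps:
D = -4 (D = -2 + 1*(-2) = -2 - 2 = -4)
R(a) = 3 (R(a) = -1 - 1*(-4) = -1 + 4 = 3)
x(b) = -5 + (-2 + b)*(3 + b) (x(b) = -5 + (b + 3)*(b - 2) = -5 + (3 + b)*(-2 + b) = -5 + (-2 + b)*(3 + b))
g = -1550
√(g + x(-6)) = √(-1550 + (-11 - 6 + (-6)²)) = √(-1550 + (-11 - 6 + 36)) = √(-1550 + 19) = √(-1531) = I*√1531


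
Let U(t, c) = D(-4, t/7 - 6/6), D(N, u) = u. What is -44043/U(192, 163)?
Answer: -308301/185 ≈ -1666.5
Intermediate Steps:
U(t, c) = -1 + t/7 (U(t, c) = t/7 - 6/6 = t*(1/7) - 6*1/6 = t/7 - 1 = -1 + t/7)
-44043/U(192, 163) = -44043/(-1 + (1/7)*192) = -44043/(-1 + 192/7) = -44043/185/7 = -44043*7/185 = -308301/185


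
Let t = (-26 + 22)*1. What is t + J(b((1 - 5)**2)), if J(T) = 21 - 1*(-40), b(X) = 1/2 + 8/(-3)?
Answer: 57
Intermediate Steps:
t = -4 (t = -4*1 = -4)
b(X) = -13/6 (b(X) = 1*(1/2) + 8*(-1/3) = 1/2 - 8/3 = -13/6)
J(T) = 61 (J(T) = 21 + 40 = 61)
t + J(b((1 - 5)**2)) = -4 + 61 = 57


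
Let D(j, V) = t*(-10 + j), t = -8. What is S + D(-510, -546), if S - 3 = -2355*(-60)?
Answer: 145463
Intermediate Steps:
S = 141303 (S = 3 - 2355*(-60) = 3 + 141300 = 141303)
D(j, V) = 80 - 8*j (D(j, V) = -8*(-10 + j) = 80 - 8*j)
S + D(-510, -546) = 141303 + (80 - 8*(-510)) = 141303 + (80 + 4080) = 141303 + 4160 = 145463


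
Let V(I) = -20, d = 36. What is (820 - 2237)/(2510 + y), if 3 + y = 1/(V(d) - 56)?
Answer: -107692/190531 ≈ -0.56522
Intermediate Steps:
y = -229/76 (y = -3 + 1/(-20 - 56) = -3 + 1/(-76) = -3 - 1/76 = -229/76 ≈ -3.0132)
(820 - 2237)/(2510 + y) = (820 - 2237)/(2510 - 229/76) = -1417/190531/76 = -1417*76/190531 = -107692/190531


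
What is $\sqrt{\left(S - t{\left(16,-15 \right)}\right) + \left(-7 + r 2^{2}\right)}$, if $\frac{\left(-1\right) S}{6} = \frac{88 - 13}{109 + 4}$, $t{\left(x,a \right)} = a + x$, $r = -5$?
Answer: $\frac{i \sqrt{408382}}{113} \approx 5.6553 i$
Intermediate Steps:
$S = - \frac{450}{113}$ ($S = - 6 \frac{88 - 13}{109 + 4} = - 6 \cdot \frac{75}{113} = - 6 \cdot 75 \cdot \frac{1}{113} = \left(-6\right) \frac{75}{113} = - \frac{450}{113} \approx -3.9823$)
$\sqrt{\left(S - t{\left(16,-15 \right)}\right) + \left(-7 + r 2^{2}\right)} = \sqrt{\left(- \frac{450}{113} - \left(-15 + 16\right)\right) - \left(7 + 5 \cdot 2^{2}\right)} = \sqrt{\left(- \frac{450}{113} - 1\right) - 27} = \sqrt{- \frac{563}{113} - 27} = \sqrt{- \frac{3614}{113}} = \frac{i \sqrt{408382}}{113}$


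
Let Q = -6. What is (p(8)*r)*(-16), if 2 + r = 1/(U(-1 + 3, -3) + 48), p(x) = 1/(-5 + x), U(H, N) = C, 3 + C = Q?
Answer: 1232/117 ≈ 10.530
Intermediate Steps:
C = -9 (C = -3 - 6 = -9)
U(H, N) = -9
r = -77/39 (r = -2 + 1/(-9 + 48) = -2 + 1/39 = -77/39 ≈ -1.9744)
(p(8)*r)*(-16) = (-77/39/(-5 + 8))*(-16) = (-77/39/3)*(-16) = ((1/3)*(-77/39))*(-16) = -77/117*(-16) = 1232/117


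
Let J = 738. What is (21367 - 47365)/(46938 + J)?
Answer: -4333/7946 ≈ -0.54531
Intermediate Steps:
(21367 - 47365)/(46938 + J) = (21367 - 47365)/(46938 + 738) = -25998/47676 = -25998*1/47676 = -4333/7946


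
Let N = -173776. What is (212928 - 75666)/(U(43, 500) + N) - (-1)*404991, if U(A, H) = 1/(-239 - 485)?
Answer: 50953367422887/125813825 ≈ 4.0499e+5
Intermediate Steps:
U(A, H) = -1/724 (U(A, H) = 1/(-724) = -1/724)
(212928 - 75666)/(U(43, 500) + N) - (-1)*404991 = (212928 - 75666)/(-1/724 - 173776) - (-1)*404991 = 137262/(-125813825/724) - 1*(-404991) = 137262*(-724/125813825) + 404991 = -99377688/125813825 + 404991 = 50953367422887/125813825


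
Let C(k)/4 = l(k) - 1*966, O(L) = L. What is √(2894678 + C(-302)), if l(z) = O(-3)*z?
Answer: √2894438 ≈ 1701.3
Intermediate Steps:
l(z) = -3*z
C(k) = -3864 - 12*k (C(k) = 4*(-3*k - 1*966) = 4*(-3*k - 966) = 4*(-966 - 3*k) = -3864 - 12*k)
√(2894678 + C(-302)) = √(2894678 + (-3864 - 12*(-302))) = √(2894678 + (-3864 + 3624)) = √(2894678 - 240) = √2894438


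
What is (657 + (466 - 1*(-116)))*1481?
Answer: 1834959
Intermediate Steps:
(657 + (466 - 1*(-116)))*1481 = (657 + (466 + 116))*1481 = (657 + 582)*1481 = 1239*1481 = 1834959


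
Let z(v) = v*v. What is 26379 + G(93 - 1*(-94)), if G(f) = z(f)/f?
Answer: 26566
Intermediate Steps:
z(v) = v**2
G(f) = f (G(f) = f**2/f = f)
26379 + G(93 - 1*(-94)) = 26379 + (93 - 1*(-94)) = 26379 + (93 + 94) = 26379 + 187 = 26566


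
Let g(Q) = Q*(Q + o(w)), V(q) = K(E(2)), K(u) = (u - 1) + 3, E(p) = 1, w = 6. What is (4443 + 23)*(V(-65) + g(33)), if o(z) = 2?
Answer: 5171628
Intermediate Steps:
K(u) = 2 + u (K(u) = (-1 + u) + 3 = 2 + u)
V(q) = 3 (V(q) = 2 + 1 = 3)
g(Q) = Q*(2 + Q) (g(Q) = Q*(Q + 2) = Q*(2 + Q))
(4443 + 23)*(V(-65) + g(33)) = (4443 + 23)*(3 + 33*(2 + 33)) = 4466*(3 + 33*35) = 4466*(3 + 1155) = 4466*1158 = 5171628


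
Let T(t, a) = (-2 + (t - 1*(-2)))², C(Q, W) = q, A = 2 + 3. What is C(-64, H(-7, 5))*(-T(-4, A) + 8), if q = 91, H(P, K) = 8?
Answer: -728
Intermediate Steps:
A = 5
C(Q, W) = 91
T(t, a) = t² (T(t, a) = (-2 + (t + 2))² = (-2 + (2 + t))² = t²)
C(-64, H(-7, 5))*(-T(-4, A) + 8) = 91*(-1*(-4)² + 8) = 91*(-1*16 + 8) = 91*(-16 + 8) = 91*(-8) = -728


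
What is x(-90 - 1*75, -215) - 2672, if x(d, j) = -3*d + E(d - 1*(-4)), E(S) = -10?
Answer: -2187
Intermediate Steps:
x(d, j) = -10 - 3*d (x(d, j) = -3*d - 10 = -10 - 3*d)
x(-90 - 1*75, -215) - 2672 = (-10 - 3*(-90 - 1*75)) - 2672 = (-10 - 3*(-90 - 75)) - 2672 = (-10 - 3*(-165)) - 2672 = (-10 + 495) - 2672 = 485 - 2672 = -2187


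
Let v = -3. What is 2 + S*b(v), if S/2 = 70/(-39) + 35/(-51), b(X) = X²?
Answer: -9428/221 ≈ -42.661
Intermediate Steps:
S = -3290/663 (S = 2*(70/(-39) + 35/(-51)) = 2*(70*(-1/39) + 35*(-1/51)) = 2*(-70/39 - 35/51) = 2*(-1645/663) = -3290/663 ≈ -4.9623)
2 + S*b(v) = 2 - 3290/663*(-3)² = 2 - 3290/663*9 = 2 - 9870/221 = -9428/221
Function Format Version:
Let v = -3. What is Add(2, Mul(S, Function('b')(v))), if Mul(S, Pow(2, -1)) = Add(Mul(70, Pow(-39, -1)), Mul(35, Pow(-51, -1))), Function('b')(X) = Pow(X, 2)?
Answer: Rational(-9428, 221) ≈ -42.661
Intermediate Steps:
S = Rational(-3290, 663) (S = Mul(2, Add(Mul(70, Pow(-39, -1)), Mul(35, Pow(-51, -1)))) = Mul(2, Add(Mul(70, Rational(-1, 39)), Mul(35, Rational(-1, 51)))) = Mul(2, Add(Rational(-70, 39), Rational(-35, 51))) = Mul(2, Rational(-1645, 663)) = Rational(-3290, 663) ≈ -4.9623)
Add(2, Mul(S, Function('b')(v))) = Add(2, Mul(Rational(-3290, 663), Pow(-3, 2))) = Add(2, Mul(Rational(-3290, 663), 9)) = Add(2, Rational(-9870, 221)) = Rational(-9428, 221)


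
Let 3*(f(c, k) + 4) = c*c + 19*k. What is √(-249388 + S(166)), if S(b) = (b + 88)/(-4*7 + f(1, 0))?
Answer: I*√2250799090/95 ≈ 499.4*I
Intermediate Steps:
f(c, k) = -4 + c²/3 + 19*k/3 (f(c, k) = -4 + (c*c + 19*k)/3 = -4 + (c² + 19*k)/3 = -4 + (c²/3 + 19*k/3) = -4 + c²/3 + 19*k/3)
S(b) = -264/95 - 3*b/95 (S(b) = (b + 88)/(-4*7 + (-4 + (⅓)*1² + (19/3)*0)) = (88 + b)/(-28 + (-4 + (⅓)*1 + 0)) = (88 + b)/(-28 + (-4 + ⅓ + 0)) = (88 + b)/(-28 - 11/3) = (88 + b)/(-95/3) = (88 + b)*(-3/95) = -264/95 - 3*b/95)
√(-249388 + S(166)) = √(-249388 + (-264/95 - 3/95*166)) = √(-249388 + (-264/95 - 498/95)) = √(-249388 - 762/95) = √(-23692622/95) = I*√2250799090/95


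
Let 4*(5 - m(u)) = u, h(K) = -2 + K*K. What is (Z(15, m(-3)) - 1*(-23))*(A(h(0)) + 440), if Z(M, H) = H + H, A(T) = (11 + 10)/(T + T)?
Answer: 119991/8 ≈ 14999.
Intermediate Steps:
h(K) = -2 + K²
m(u) = 5 - u/4
A(T) = 21/(2*T) (A(T) = 21/((2*T)) = 21*(1/(2*T)) = 21/(2*T))
Z(M, H) = 2*H
(Z(15, m(-3)) - 1*(-23))*(A(h(0)) + 440) = (2*(5 - ¼*(-3)) - 1*(-23))*(21/(2*(-2 + 0²)) + 440) = (2*(5 + ¾) + 23)*(21/(2*(-2 + 0)) + 440) = (2*(23/4) + 23)*((21/2)/(-2) + 440) = (23/2 + 23)*((21/2)*(-½) + 440) = 69*(-21/4 + 440)/2 = (69/2)*(1739/4) = 119991/8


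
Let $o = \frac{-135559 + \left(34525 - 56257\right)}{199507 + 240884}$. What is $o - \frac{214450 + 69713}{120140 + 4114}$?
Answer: $- \frac{16076318183}{6080038146} \approx -2.6441$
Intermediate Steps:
$o = - \frac{157291}{440391}$ ($o = \frac{-135559 + \left(34525 - 56257\right)}{440391} = \left(-135559 - 21732\right) \frac{1}{440391} = \left(-157291\right) \frac{1}{440391} = - \frac{157291}{440391} \approx -0.35716$)
$o - \frac{214450 + 69713}{120140 + 4114} = - \frac{157291}{440391} - \frac{214450 + 69713}{120140 + 4114} = - \frac{157291}{440391} - \frac{284163}{124254} = - \frac{157291}{440391} - 284163 \cdot \frac{1}{124254} = - \frac{157291}{440391} - \frac{94721}{41418} = - \frac{16076318183}{6080038146}$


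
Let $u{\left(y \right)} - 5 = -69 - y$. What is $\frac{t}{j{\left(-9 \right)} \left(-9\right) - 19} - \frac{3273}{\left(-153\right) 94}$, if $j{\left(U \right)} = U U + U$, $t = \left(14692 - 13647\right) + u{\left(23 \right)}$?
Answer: $- \frac{3864955}{3197598} \approx -1.2087$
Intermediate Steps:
$u{\left(y \right)} = -64 - y$ ($u{\left(y \right)} = 5 - \left(69 + y\right) = -64 - y$)
$t = 958$ ($t = \left(14692 - 13647\right) - 87 = 1045 - 87 = 958$)
$j{\left(U \right)} = U + U^{2}$ ($j{\left(U \right)} = U^{2} + U = U + U^{2}$)
$\frac{t}{j{\left(-9 \right)} \left(-9\right) - 19} - \frac{3273}{\left(-153\right) 94} = \frac{958}{- 9 \left(1 - 9\right) \left(-9\right) - 19} - \frac{3273}{\left(-153\right) 94} = \frac{958}{\left(-9\right) \left(-8\right) \left(-9\right) - 19} - \frac{3273}{-14382} = \frac{958}{72 \left(-9\right) - 19} - - \frac{1091}{4794} = \frac{958}{-648 - 19} + \frac{1091}{4794} = \frac{958}{-667} + \frac{1091}{4794} = 958 \left(- \frac{1}{667}\right) + \frac{1091}{4794} = - \frac{958}{667} + \frac{1091}{4794} = - \frac{3864955}{3197598}$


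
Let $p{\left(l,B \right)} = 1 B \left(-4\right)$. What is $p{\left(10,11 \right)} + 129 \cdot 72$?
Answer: $9244$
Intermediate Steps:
$p{\left(l,B \right)} = - 4 B$ ($p{\left(l,B \right)} = B \left(-4\right) = - 4 B$)
$p{\left(10,11 \right)} + 129 \cdot 72 = \left(-4\right) 11 + 129 \cdot 72 = -44 + 9288 = 9244$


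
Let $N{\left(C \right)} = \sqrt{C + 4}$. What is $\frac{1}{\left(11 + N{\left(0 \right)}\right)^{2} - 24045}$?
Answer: $- \frac{1}{23876} \approx -4.1883 \cdot 10^{-5}$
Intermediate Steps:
$N{\left(C \right)} = \sqrt{4 + C}$
$\frac{1}{\left(11 + N{\left(0 \right)}\right)^{2} - 24045} = \frac{1}{\left(11 + \sqrt{4 + 0}\right)^{2} - 24045} = \frac{1}{\left(11 + \sqrt{4}\right)^{2} - 24045} = \frac{1}{\left(11 + 2\right)^{2} - 24045} = \frac{1}{13^{2} - 24045} = \frac{1}{169 - 24045} = \frac{1}{-23876} = - \frac{1}{23876}$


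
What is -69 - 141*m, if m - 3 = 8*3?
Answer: -3876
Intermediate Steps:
m = 27 (m = 3 + 8*3 = 3 + 24 = 27)
-69 - 141*m = -69 - 141*27 = -69 - 3807 = -3876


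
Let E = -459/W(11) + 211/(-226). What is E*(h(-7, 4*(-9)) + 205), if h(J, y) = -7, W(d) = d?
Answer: -954495/113 ≈ -8446.9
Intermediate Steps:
E = -106055/2486 (E = -459/11 + 211/(-226) = -459*1/11 + 211*(-1/226) = -459/11 - 211/226 = -106055/2486 ≈ -42.661)
E*(h(-7, 4*(-9)) + 205) = -106055*(-7 + 205)/2486 = -106055/2486*198 = -954495/113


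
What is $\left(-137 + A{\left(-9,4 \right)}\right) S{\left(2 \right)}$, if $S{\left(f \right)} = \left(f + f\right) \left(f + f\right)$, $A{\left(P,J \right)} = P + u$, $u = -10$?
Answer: $-2496$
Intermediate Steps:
$A{\left(P,J \right)} = -10 + P$ ($A{\left(P,J \right)} = P - 10 = -10 + P$)
$S{\left(f \right)} = 4 f^{2}$ ($S{\left(f \right)} = 2 f 2 f = 4 f^{2}$)
$\left(-137 + A{\left(-9,4 \right)}\right) S{\left(2 \right)} = \left(-137 - 19\right) 4 \cdot 2^{2} = \left(-137 - 19\right) 4 \cdot 4 = \left(-156\right) 16 = -2496$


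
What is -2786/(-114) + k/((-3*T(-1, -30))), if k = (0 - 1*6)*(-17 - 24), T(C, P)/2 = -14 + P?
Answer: 63629/2508 ≈ 25.370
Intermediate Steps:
T(C, P) = -28 + 2*P (T(C, P) = 2*(-14 + P) = -28 + 2*P)
k = 246 (k = (0 - 6)*(-41) = -6*(-41) = 246)
-2786/(-114) + k/((-3*T(-1, -30))) = -2786/(-114) + 246/((-3*(-28 + 2*(-30)))) = -2786*(-1/114) + 246/((-3*(-28 - 60))) = 1393/57 + 246/((-3*(-88))) = 1393/57 + 246/264 = 1393/57 + 246*(1/264) = 1393/57 + 41/44 = 63629/2508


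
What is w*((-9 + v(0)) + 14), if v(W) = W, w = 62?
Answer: 310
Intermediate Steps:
w*((-9 + v(0)) + 14) = 62*((-9 + 0) + 14) = 62*(-9 + 14) = 62*5 = 310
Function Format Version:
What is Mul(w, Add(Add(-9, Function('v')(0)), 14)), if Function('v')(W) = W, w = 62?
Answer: 310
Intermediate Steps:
Mul(w, Add(Add(-9, Function('v')(0)), 14)) = Mul(62, Add(Add(-9, 0), 14)) = Mul(62, Add(-9, 14)) = Mul(62, 5) = 310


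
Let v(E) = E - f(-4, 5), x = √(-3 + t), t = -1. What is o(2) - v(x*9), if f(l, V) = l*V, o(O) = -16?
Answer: -36 - 18*I ≈ -36.0 - 18.0*I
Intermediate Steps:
x = 2*I (x = √(-3 - 1) = √(-4) = 2*I ≈ 2.0*I)
f(l, V) = V*l
v(E) = 20 + E (v(E) = E - 5*(-4) = E - 1*(-20) = E + 20 = 20 + E)
o(2) - v(x*9) = -16 - (20 + (2*I)*9) = -16 - (20 + 18*I) = -16 + (-20 - 18*I) = -36 - 18*I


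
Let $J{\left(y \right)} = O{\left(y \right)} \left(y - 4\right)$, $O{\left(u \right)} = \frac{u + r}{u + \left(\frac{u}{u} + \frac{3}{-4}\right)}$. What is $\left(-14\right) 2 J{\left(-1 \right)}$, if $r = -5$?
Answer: $1120$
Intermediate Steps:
$O{\left(u \right)} = \frac{-5 + u}{\frac{1}{4} + u}$ ($O{\left(u \right)} = \frac{u - 5}{u + \left(\frac{u}{u} + \frac{3}{-4}\right)} = \frac{-5 + u}{u + \left(1 + 3 \left(- \frac{1}{4}\right)\right)} = \frac{-5 + u}{u + \left(1 - \frac{3}{4}\right)} = \frac{-5 + u}{u + \frac{1}{4}} = \frac{-5 + u}{\frac{1}{4} + u}$)
$J{\left(y \right)} = \frac{4 \left(-5 + y\right) \left(-4 + y\right)}{1 + 4 y}$ ($J{\left(y \right)} = \frac{4 \left(-5 + y\right)}{1 + 4 y} \left(y - 4\right) = \frac{4 \left(-5 + y\right)}{1 + 4 y} \left(-4 + y\right) = \frac{4 \left(-5 + y\right) \left(-4 + y\right)}{1 + 4 y}$)
$\left(-14\right) 2 J{\left(-1 \right)} = \left(-14\right) 2 \frac{4 \left(-5 - 1\right) \left(-4 - 1\right)}{1 + 4 \left(-1\right)} = - 28 \cdot 4 \frac{1}{1 - 4} \left(-6\right) \left(-5\right) = - 28 \cdot 4 \frac{1}{-3} \left(-6\right) \left(-5\right) = - 28 \cdot 4 \left(- \frac{1}{3}\right) \left(-6\right) \left(-5\right) = \left(-28\right) \left(-40\right) = 1120$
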